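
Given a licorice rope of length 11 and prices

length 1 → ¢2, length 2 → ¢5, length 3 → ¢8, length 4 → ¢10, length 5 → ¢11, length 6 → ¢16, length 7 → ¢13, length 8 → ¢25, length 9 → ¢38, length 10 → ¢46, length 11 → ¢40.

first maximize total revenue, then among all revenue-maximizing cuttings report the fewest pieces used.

Consider every possible first cut. r[k] is the best of p[i]+r[k−i] over all sellable i≤k.
r[1] = 2
r[2] = max(2+2, 5+0) = 5
r[3] = max(2+5, 5+2, 8+0) = 8
r[4] = max(2+8, 5+5, 8+2, 10+0) = 10
r[5] = max(2+10, 5+8, 8+5, 10+2, 11+0) = 13
r[6] = max(2+13, 5+10, 8+8, 10+5, 11+2, 16+0) = 16
r[7] = max(2+16, 5+13, 8+10, …, 16+2, 13+0) = 18
r[8] = max(2+18, 5+16, 8+13, …, 13+2, 25+0) = 25
r[9] = max(2+25, 5+18, 8+16, …, 25+2, 38+0) = 38
r[10] = max(2+38, 5+25, 8+18, …, 38+2, 46+0) = 46
r[11] = max(2+46, 5+38, 8+25, …, 46+2, 40+0) = 48
Maximum revenue is ¢48.
Now minimize piece count subject to staying optimal: for each k, pieces[k] = 1 + min over i with p[i]+r[k−i]=r[k] of pieces[k−i].
pieces[8] = 1
pieces[9] = 1
pieces[10] = 1
pieces[11] = 2

2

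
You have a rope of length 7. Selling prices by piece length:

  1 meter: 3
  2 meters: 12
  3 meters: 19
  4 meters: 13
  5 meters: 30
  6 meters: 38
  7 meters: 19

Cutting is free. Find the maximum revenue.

Consider every possible first cut. r[k] is the best of p[i]+r[k−i] over all sellable i≤k.
r[1] = 3
r[2] = max(3+3, 12+0) = 12
r[3] = max(3+12, 12+3, 19+0) = 19
r[4] = max(3+19, 12+12, 19+3, 13+0) = 24
r[5] = max(3+24, 12+19, 19+12, 13+3, 30+0) = 31
r[6] = max(3+31, 12+24, 19+19, 13+12, 30+3, 38+0) = 38
r[7] = max(3+38, 12+31, 19+24, …, 38+3, 19+0) = 43
One optimal cutting: 3 + 2 + 2 → 19 + 12 + 12 = 43.

43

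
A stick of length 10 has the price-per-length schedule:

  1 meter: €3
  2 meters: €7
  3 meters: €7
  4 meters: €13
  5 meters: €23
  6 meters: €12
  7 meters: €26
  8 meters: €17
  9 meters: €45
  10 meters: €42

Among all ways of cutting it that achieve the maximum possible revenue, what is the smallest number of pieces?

2

Build r[k] bottom-up: r[k] = max over allowed piece i of (p[i] + r[k−i]).
r[1] = 3
r[2] = max(3+3, 7+0) = 7
r[3] = max(3+7, 7+3, 7+0) = 10
r[4] = max(3+10, 7+7, 7+3, 13+0) = 14
r[5] = max(3+14, 7+10, 7+7, 13+3, 23+0) = 23
r[6] = max(3+23, 7+14, 7+10, 13+7, 23+3, 12+0) = 26
r[7] = max(3+26, 7+23, 7+14, …, 12+3, 26+0) = 30
r[8] = max(3+30, 7+26, 7+23, …, 26+3, 17+0) = 33
r[9] = max(3+33, 7+30, 7+26, …, 17+3, 45+0) = 45
r[10] = max(3+45, 7+33, 7+30, …, 45+3, 42+0) = 48
Maximum revenue is €48.
Now minimize piece count subject to staying optimal: for each k, pieces[k] = 1 + min over i with p[i]+r[k−i]=r[k] of pieces[k−i].
pieces[7] = 2
pieces[8] = 3
pieces[9] = 1
pieces[10] = 2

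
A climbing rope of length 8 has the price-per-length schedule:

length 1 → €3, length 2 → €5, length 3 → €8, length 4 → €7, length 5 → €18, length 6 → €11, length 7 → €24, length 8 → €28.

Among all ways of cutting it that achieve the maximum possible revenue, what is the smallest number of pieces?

Consider every possible first cut. r[k] is the best of p[i]+r[k−i] over all sellable i≤k.
r[1] = 3
r[2] = 6  (first piece 1, then r[1]=3)
r[3] = 9  (first piece 1, then r[2]=6)
r[4] = 12  (first piece 1, then r[3]=9)
r[5] = 18
r[6] = 21  (first piece 1, then r[5]=18)
r[7] = 24  (first piece 1, then r[6]=21)
r[8] = 28
Maximum revenue is €28.
Now minimize piece count subject to staying optimal: for each k, pieces[k] = 1 + min over i with p[i]+r[k−i]=r[k] of pieces[k−i].
pieces[5] = 1
pieces[6] = 2
pieces[7] = 1
pieces[8] = 1

1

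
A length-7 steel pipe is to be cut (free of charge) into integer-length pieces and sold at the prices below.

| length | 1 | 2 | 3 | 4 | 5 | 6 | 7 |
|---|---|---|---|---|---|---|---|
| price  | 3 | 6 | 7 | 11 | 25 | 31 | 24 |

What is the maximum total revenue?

34

Let R[k] be the best obtainable value from length k. For each k, try every first piece i and keep the best of price[i] + R[k−i].
R[1] = 3
R[2] = max(3+3, 6+0) = 6
R[3] = max(3+6, 6+3, 7+0) = 9
R[4] = max(3+9, 6+6, 7+3, 11+0) = 12
R[5] = max(3+12, 6+9, 7+6, 11+3, 25+0) = 25
R[6] = max(3+25, 6+12, 7+9, 11+6, 25+3, 31+0) = 31
R[7] = max(3+31, 6+25, 7+12, …, 31+3, 24+0) = 34
One optimal cutting: 6 + 1 → $31 + $3 = $34.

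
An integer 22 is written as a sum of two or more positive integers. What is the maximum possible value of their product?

2916

Fill P[k] for k=2..22: at each k try every first piece i and multiply by the better of (k−i) uncut or P[k−i].
P[2] = 1·max(1,0) = 1·1 = 1
P[3] = max(1·2, 2·1) = 2
P[4] = max(1·3, 2·2, 3·1) = 4
P[5] = max(1·4, 2·3, 3·2, 4·1) = 6
P[6] = max(1·6, 2·4, 3·3, 4·2, 5·1) = 9
P[7] = max(1·9, 2·6, 3·4, 4·3, 5·2, 6·1) = 12
P[8] = max(1·12, 2·9, 3·6, …, 6·2, 7·1) = 18
P[9] = max(1·18, 2·12, 3·9, …, 7·2, 8·1) = 27
P[10] = max(1·27, 2·18, 3·12, …, 8·2, 9·1) = 36
P[11] = max(1·36, 2·27, 3·18, …, 9·2, 10·1) = 54
P[12] = max(1·54, 2·36, 3·27, …, 10·2, 11·1) = 81
P[13] = max(1·81, 2·54, 3·36, …, 11·2, 12·1) = 108
P[14] = max(1·108, 2·81, 3·54, …, 12·2, 13·1) = 162
P[15] = max(1·162, 2·108, 3·81, …, 13·2, 14·1) = 243
P[16] = max(1·243, 2·162, 3·108, …, 14·2, 15·1) = 324
P[17] = max(1·324, 2·243, 3·162, …, 15·2, 16·1) = 486
P[18] = max(1·486, 2·324, 3·243, …, 16·2, 17·1) = 729
P[19] = max(1·729, 2·486, 3·324, …, 17·2, 18·1) = 972
P[20] = max(1·972, 2·729, 3·486, …, 18·2, 19·1) = 1458
P[21] = max(1·1458, 2·972, 3·729, …, 19·2, 20·1) = 2187
P[22] = max(1·2187, 2·1458, 3·972, …, 20·2, 21·1) = 2916
One optimal split: 3 + 3 + 3 + 3 + 3 + 3 + 2 + 2; product 3·3·3·3·3·3·2·2 = 2916.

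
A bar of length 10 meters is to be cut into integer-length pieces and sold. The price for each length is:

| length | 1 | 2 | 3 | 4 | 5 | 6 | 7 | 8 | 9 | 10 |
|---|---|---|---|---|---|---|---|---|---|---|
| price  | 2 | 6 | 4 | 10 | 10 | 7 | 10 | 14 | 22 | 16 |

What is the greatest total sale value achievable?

30

Build R[k] bottom-up: R[k] = max over allowed piece i of (p[i] + R[k−i]).
R[1] = 2
R[2] = 6
R[3] = 8  (first piece 1, then R[2]=6)
R[4] = 12  (first piece 2, then R[2]=6)
R[5] = 14  (first piece 1, then R[4]=12)
R[6] = 18  (first piece 2, then R[4]=12)
R[7] = 20  (first piece 1, then R[6]=18)
R[8] = 24  (first piece 2, then R[6]=18)
R[9] = 26  (first piece 1, then R[8]=24)
R[10] = 30  (first piece 2, then R[8]=24)
One optimal cutting: 2 + 2 + 2 + 2 + 2 → €6 + €6 + €6 + €6 + €6 = €30.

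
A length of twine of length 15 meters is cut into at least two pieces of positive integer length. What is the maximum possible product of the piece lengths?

243

Fill g[k] for k=2..15: at each k try every first piece i and multiply by the better of (k−i) uncut or g[k−i].
Small cases: g[2]=1, g[3]=2, g[4]=4, g[5]=6, g[6]=9, g[7]=12.
g[8] = 2·max(6,9) = 2·9 = 18
g[9] = 3·max(6,9) = 3·9 = 27
g[10] = 2·max(8,18) = 2·18 = 36
g[11] = 2·max(9,27) = 2·27 = 54
g[12] = 3·max(9,27) = 3·27 = 81
g[13] = 2·max(11,54) = 2·54 = 108
g[14] = 2·max(12,81) = 2·81 = 162
g[15] = 3·max(12,81) = 3·81 = 243
One optimal split: 3 + 3 + 3 + 3 + 3; product 3·3·3·3·3 = 243.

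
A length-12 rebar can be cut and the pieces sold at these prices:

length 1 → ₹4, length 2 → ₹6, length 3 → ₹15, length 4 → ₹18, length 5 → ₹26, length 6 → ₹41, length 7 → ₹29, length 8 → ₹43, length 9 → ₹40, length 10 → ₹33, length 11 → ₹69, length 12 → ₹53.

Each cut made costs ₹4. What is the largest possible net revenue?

78

Let net[k] be the best obtainable value from length k. For each k, try every first piece i and keep the best of price[i] + net[k−i] minus the 4 cut fee when i<k.
net[1] = 4
net[2] = 6
net[3] = 15
net[4] = 18
net[5] = 26
net[6] = 41
net[7] = 41  (first piece 1, then net[6]=41)
net[8] = 43  (first piece 2, then net[6]=41)
net[9] = 52  (first piece 3, then net[6]=41)
net[10] = 55  (first piece 4, then net[6]=41)
net[11] = 69
net[12] = 78  (first piece 6, then net[6]=41)
One optimal plan: pieces 6 + 6 (1 cut) → ₹82 − ₹4 = ₹78.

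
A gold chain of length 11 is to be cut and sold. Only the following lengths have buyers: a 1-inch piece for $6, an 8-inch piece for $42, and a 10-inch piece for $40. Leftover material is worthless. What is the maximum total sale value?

Consider every possible first cut. r[k] is the best of p[i]+r[k−i] over all sellable i≤k.
r[1] = 6
r[2] = 12  (first piece 1, then r[1]=6)
r[3] = 18  (first piece 1, then r[2]=12)
r[4] = 24  (first piece 1, then r[3]=18)
r[5] = 30  (first piece 1, then r[4]=24)
r[6] = 36  (first piece 1, then r[5]=30)
r[7] = 42  (first piece 1, then r[6]=36)
r[8] = max(6+42, 42+0) = 48
r[9] = max(6+48, 42+6) = 54
r[10] = max(6+54, 42+12, 40+0) = 60
r[11] = max(6+60, 42+18, 40+6) = 66
One optimal cutting: 1 + 1 + 1 + 1 + 1 + 1 + 1 + 1 + 1 + 1 + 1 → $66.

66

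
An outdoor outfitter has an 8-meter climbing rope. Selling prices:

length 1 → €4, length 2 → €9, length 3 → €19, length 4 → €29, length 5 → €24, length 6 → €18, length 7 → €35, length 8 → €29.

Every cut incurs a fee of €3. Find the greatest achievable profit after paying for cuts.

55

Build r[k] bottom-up: r[k] = max over allowed piece i of (p[i] + r[k−i]) − 3 per cut.
r[1] = 4
r[2] = max(4+4-3, 9+0) = 9
r[3] = max(4+9-3, 9+4-3, 19+0) = 19
r[4] = max(4+19-3, 9+9-3, 19+4-3, 29+0) = 29
r[5] = max(4+29-3, 9+19-3, 19+9-3, 29+4-3, 24+0) = 30
r[6] = max(4+30-3, 9+29-3, 19+19-3, 29+9-3, 24+4-3, 18+0) = 35
r[7] = max(4+35-3, 9+30-3, 19+29-3, …, 18+4-3, 35+0) = 45
r[8] = max(4+45-3, 9+35-3, 19+30-3, …, 35+4-3, 29+0) = 55
One optimal plan: pieces 4 + 4 (1 cut) → €58 − €3 = €55.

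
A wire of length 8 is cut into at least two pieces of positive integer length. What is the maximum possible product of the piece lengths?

18

Let g[k] be the best product for length k (with at least one cut). For each first piece i, the rest contributes max(k−i, g[k−i]).
Small cases: g[2]=1, g[3]=2.
g[4] = 2·max(2,1) = 2·2 = 4
g[5] = 2·max(3,2) = 2·3 = 6
g[6] = 3·max(3,2) = 3·3 = 9
g[7] = 2·max(5,6) = 2·6 = 12
g[8] = 2·max(6,9) = 2·9 = 18
One optimal split: 3 + 3 + 2; product 3·3·2 = 18.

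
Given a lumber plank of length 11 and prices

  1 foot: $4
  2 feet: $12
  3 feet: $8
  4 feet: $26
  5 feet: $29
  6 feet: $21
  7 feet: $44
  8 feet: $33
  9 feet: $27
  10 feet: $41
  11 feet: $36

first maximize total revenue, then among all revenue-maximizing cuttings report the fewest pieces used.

Build r[k] bottom-up: r[k] = max over allowed piece i of (p[i] + r[k−i]).
r[1] = 4
r[2] = 12
r[3] = 16  (first piece 1, then r[2]=12)
r[4] = 26
r[5] = 30  (first piece 1, then r[4]=26)
r[6] = 38  (first piece 2, then r[4]=26)
r[7] = 44
r[8] = 52  (first piece 4, then r[4]=26)
r[9] = 56  (first piece 1, then r[8]=52)
r[10] = 64  (first piece 2, then r[8]=52)
r[11] = 70  (first piece 4, then r[7]=44)
Maximum revenue is $70.
Now minimize piece count subject to staying optimal: for each k, pieces[k] = 1 + min over i with p[i]+r[k−i]=r[k] of pieces[k−i].
pieces[8] = 2
pieces[9] = 2
pieces[10] = 3
pieces[11] = 2

2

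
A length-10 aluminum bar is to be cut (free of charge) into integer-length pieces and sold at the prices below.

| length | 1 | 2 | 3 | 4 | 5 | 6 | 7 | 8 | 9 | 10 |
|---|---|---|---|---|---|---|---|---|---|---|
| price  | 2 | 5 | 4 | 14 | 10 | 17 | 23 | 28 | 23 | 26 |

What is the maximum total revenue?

Build v[k] bottom-up: v[k] = max over allowed piece i of (p[i] + v[k−i]).
v[1] = 2
v[2] = max(2+2, 5+0) = 5
v[3] = max(2+5, 5+2, 4+0) = 7
v[4] = max(2+7, 5+5, 4+2, 14+0) = 14
v[5] = max(2+14, 5+7, 4+5, 14+2, 10+0) = 16
v[6] = max(2+16, 5+14, 4+7, 14+5, 10+2, 17+0) = 19
v[7] = max(2+19, 5+16, 4+14, …, 17+2, 23+0) = 23
v[8] = max(2+23, 5+19, 4+16, …, 23+2, 28+0) = 28
v[9] = max(2+28, 5+23, 4+19, …, 28+2, 23+0) = 30
v[10] = max(2+30, 5+28, 4+23, …, 23+2, 26+0) = 33
One optimal cutting: 4 + 4 + 2 → $14 + $14 + $5 = $33.

33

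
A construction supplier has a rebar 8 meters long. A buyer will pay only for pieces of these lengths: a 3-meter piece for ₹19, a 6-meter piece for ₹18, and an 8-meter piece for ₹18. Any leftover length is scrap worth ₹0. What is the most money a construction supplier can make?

38

Let r[k] be the best obtainable value from length k. For each k, try every first piece i and keep the best of price[i] + r[k−i].
r[1] = 0
r[2] = 0
r[3] = 19
r[4] = 19
r[5] = 19
r[6] = 38  (first piece 3, then r[3]=19)
r[7] = 38
r[8] = 38
One optimal cutting: pieces 3 + 3 with 2 meters of scrap → ₹38.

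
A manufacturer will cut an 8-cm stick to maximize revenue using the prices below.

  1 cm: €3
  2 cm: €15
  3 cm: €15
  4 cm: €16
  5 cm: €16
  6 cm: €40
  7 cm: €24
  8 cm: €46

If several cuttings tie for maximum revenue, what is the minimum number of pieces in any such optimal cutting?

Consider every possible first cut. r[k] is the best of p[i]+r[k−i] over all sellable i≤k.
r[1] = 3
r[2] = max(3+3, 15+0) = 15
r[3] = max(3+15, 15+3, 15+0) = 18
r[4] = max(3+18, 15+15, 15+3, 16+0) = 30
r[5] = max(3+30, 15+18, 15+15, 16+3, 16+0) = 33
r[6] = max(3+33, 15+30, 15+18, 16+15, 16+3, 40+0) = 45
r[7] = max(3+45, 15+33, 15+30, …, 40+3, 24+0) = 48
r[8] = max(3+48, 15+45, 15+33, …, 24+3, 46+0) = 60
Maximum revenue is €60.
Now minimize piece count subject to staying optimal: for each k, pieces[k] = 1 + min over i with p[i]+r[k−i]=r[k] of pieces[k−i].
pieces[5] = 3
pieces[6] = 3
pieces[7] = 4
pieces[8] = 4

4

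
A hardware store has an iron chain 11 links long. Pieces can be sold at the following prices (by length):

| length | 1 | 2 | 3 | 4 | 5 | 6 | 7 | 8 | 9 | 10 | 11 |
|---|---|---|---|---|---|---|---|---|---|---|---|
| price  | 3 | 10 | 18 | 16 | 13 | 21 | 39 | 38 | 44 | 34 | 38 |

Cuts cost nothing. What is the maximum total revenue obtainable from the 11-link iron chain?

Build best[k] bottom-up: best[k] = max over allowed piece i of (p[i] + best[k−i]).
best[1] = 3
best[2] = 10
best[3] = 18
best[4] = 21  (first piece 1, then best[3]=18)
best[5] = 28  (first piece 2, then best[3]=18)
best[6] = 36  (first piece 3, then best[3]=18)
best[7] = 39  (first piece 1, then best[6]=36)
best[8] = 46  (first piece 2, then best[6]=36)
best[9] = 54  (first piece 3, then best[6]=36)
best[10] = 57  (first piece 1, then best[9]=54)
best[11] = 64  (first piece 2, then best[9]=54)
One optimal cutting: 3 + 3 + 3 + 2 → $18 + $18 + $18 + $10 = $64.

64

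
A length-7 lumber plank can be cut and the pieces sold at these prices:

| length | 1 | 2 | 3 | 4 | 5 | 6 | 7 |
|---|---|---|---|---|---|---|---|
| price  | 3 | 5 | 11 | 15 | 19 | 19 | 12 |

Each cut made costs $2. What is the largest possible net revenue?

Build net[k] bottom-up: net[k] = max over allowed piece i of (p[i] + net[k−i]) − 2 per cut.
net[1] = 3
net[2] = max(3+3-2, 5+0) = 5
net[3] = max(3+5-2, 5+3-2, 11+0) = 11
net[4] = max(3+11-2, 5+5-2, 11+3-2, 15+0) = 15
net[5] = max(3+15-2, 5+11-2, 11+5-2, 15+3-2, 19+0) = 19
net[6] = max(3+19-2, 5+15-2, 11+11-2, 15+5-2, 19+3-2, 19+0) = 20
net[7] = max(3+20-2, 5+19-2, 11+15-2, …, 19+3-2, 12+0) = 24
One optimal plan: pieces 4 + 3 (1 cut) → $26 − $2 = $24.

24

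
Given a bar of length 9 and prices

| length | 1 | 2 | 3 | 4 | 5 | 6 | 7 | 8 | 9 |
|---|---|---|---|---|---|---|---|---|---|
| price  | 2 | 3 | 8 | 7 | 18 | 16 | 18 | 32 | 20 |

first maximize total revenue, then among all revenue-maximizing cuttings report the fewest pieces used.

2

Consider every possible first cut. r[k] is the best of p[i]+r[k−i] over all sellable i≤k.
r[1] = 2
r[2] = 4  (first piece 1, then r[1]=2)
r[3] = 8
r[4] = 10  (first piece 1, then r[3]=8)
r[5] = 18
r[6] = 20  (first piece 1, then r[5]=18)
r[7] = 22  (first piece 1, then r[6]=20)
r[8] = 32
r[9] = 34  (first piece 1, then r[8]=32)
Maximum revenue is $34.
Now minimize piece count subject to staying optimal: for each k, pieces[k] = 1 + min over i with p[i]+r[k−i]=r[k] of pieces[k−i].
pieces[6] = 2
pieces[7] = 3
pieces[8] = 1
pieces[9] = 2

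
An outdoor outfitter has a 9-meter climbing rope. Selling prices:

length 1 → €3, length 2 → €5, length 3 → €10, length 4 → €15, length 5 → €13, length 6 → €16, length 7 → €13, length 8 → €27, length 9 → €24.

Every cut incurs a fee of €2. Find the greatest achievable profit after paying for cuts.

29

Build r[k] bottom-up: r[k] = max over allowed piece i of (p[i] + r[k−i]) − 2 per cut.
r[1] = 3
r[2] = max(3+3-2, 5+0) = 5
r[3] = max(3+5-2, 5+3-2, 10+0) = 10
r[4] = max(3+10-2, 5+5-2, 10+3-2, 15+0) = 15
r[5] = max(3+15-2, 5+10-2, 10+5-2, 15+3-2, 13+0) = 16
r[6] = max(3+16-2, 5+15-2, 10+10-2, 15+5-2, 13+3-2, 16+0) = 18
r[7] = max(3+18-2, 5+16-2, 10+15-2, …, 16+3-2, 13+0) = 23
r[8] = max(3+23-2, 5+18-2, 10+16-2, …, 13+3-2, 27+0) = 28
r[9] = max(3+28-2, 5+23-2, 10+18-2, …, 27+3-2, 24+0) = 29
One optimal plan: pieces 4 + 4 + 1 (2 cuts) → €33 − €4 = €29.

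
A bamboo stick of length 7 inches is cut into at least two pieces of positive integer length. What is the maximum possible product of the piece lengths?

Fill prod[k] for k=2..7: at each k try every first piece i and multiply by the better of (k−i) uncut or prod[k−i].
prod[2] = 1×max(1,0) = 1×1 = 1
prod[3] = max(1×2, 2×1) = 2
prod[4] = max(1×3, 2×2, 3×1) = 4
prod[5] = max(1×4, 2×3, 3×2, 4×1) = 6
prod[6] = max(1×6, 2×4, 3×3, 4×2, 5×1) = 9
prod[7] = max(1×9, 2×6, 3×4, 4×3, 5×2, 6×1) = 12
One optimal split: 3 + 2 + 2; product 3×2×2 = 12.

12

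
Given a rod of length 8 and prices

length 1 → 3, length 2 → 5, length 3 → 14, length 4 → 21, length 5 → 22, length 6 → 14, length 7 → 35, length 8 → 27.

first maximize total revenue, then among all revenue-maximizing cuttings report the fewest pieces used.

2

Let r[k] be the best obtainable value from length k. For each k, try every first piece i and keep the best of price[i] + r[k−i].
r[1] = 3
r[2] = max(3+3, 5+0) = 6
r[3] = max(3+6, 5+3, 14+0) = 14
r[4] = max(3+14, 5+6, 14+3, 21+0) = 21
r[5] = max(3+21, 5+14, 14+6, 21+3, 22+0) = 24
r[6] = max(3+24, 5+21, 14+14, 21+6, 22+3, 14+0) = 28
r[7] = max(3+28, 5+24, 14+21, …, 14+3, 35+0) = 35
r[8] = max(3+35, 5+28, 14+24, …, 35+3, 27+0) = 42
Maximum revenue is 42.
Now minimize piece count subject to staying optimal: for each k, pieces[k] = 1 + min over i with p[i]+r[k−i]=r[k] of pieces[k−i].
pieces[5] = 2
pieces[6] = 2
pieces[7] = 1
pieces[8] = 2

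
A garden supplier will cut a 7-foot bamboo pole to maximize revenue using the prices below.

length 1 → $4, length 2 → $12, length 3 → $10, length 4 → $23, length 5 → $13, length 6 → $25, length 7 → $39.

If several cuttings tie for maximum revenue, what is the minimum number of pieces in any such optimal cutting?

Build r[k] bottom-up: r[k] = max over allowed piece i of (p[i] + r[k−i]).
r[1] = 4
r[2] = 12
r[3] = 16  (first piece 1, then r[2]=12)
r[4] = 24  (first piece 2, then r[2]=12)
r[5] = 28  (first piece 1, then r[4]=24)
r[6] = 36  (first piece 2, then r[4]=24)
r[7] = 40  (first piece 1, then r[6]=36)
Maximum revenue is $40.
Now minimize piece count subject to staying optimal: for each k, pieces[k] = 1 + min over i with p[i]+r[k−i]=r[k] of pieces[k−i].
pieces[4] = 2
pieces[5] = 3
pieces[6] = 3
pieces[7] = 4

4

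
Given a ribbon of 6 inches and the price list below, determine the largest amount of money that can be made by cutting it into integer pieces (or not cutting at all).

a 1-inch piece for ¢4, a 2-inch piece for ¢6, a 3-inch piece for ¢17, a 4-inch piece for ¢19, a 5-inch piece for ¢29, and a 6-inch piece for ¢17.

Let R[k] be the best obtainable value from length k. For each k, try every first piece i and keep the best of price[i] + R[k−i].
R[1] = 4
R[2] = max(4+4, 6+0) = 8
R[3] = max(4+8, 6+4, 17+0) = 17
R[4] = max(4+17, 6+8, 17+4, 19+0) = 21
R[5] = max(4+21, 6+17, 17+8, 19+4, 29+0) = 29
R[6] = max(4+29, 6+21, 17+17, 19+8, 29+4, 17+0) = 34
One optimal cutting: 3 + 3 → ¢17 + ¢17 = ¢34.

34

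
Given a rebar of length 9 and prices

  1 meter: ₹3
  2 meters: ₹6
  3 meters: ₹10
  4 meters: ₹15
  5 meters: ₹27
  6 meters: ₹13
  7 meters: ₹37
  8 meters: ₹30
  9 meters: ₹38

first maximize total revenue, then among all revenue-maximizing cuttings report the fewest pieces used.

2

Build r[k] bottom-up: r[k] = max over allowed piece i of (p[i] + r[k−i]).
r[1] = 3
r[2] = 6  (first piece 1, then r[1]=3)
r[3] = 10
r[4] = 15
r[5] = 27
r[6] = 30  (first piece 1, then r[5]=27)
r[7] = 37
r[8] = 40  (first piece 1, then r[7]=37)
r[9] = 43  (first piece 1, then r[8]=40)
Maximum revenue is ₹43.
Now minimize piece count subject to staying optimal: for each k, pieces[k] = 1 + min over i with p[i]+r[k−i]=r[k] of pieces[k−i].
pieces[6] = 2
pieces[7] = 1
pieces[8] = 2
pieces[9] = 2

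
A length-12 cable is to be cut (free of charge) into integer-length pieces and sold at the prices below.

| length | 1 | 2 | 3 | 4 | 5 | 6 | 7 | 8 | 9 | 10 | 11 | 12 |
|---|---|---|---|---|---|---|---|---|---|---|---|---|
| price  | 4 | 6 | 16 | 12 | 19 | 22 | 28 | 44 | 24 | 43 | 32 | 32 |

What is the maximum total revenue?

64

Consider every possible first cut. r[k] is the best of p[i]+r[k−i] over all sellable i≤k.
r[1] = 4
r[2] = max(4+4, 6+0) = 8
r[3] = max(4+8, 6+4, 16+0) = 16
r[4] = max(4+16, 6+8, 16+4, 12+0) = 20
r[5] = max(4+20, 6+16, 16+8, 12+4, 19+0) = 24
r[6] = max(4+24, 6+20, 16+16, 12+8, 19+4, 22+0) = 32
r[7] = max(4+32, 6+24, 16+20, …, 22+4, 28+0) = 36
r[8] = max(4+36, 6+32, 16+24, …, 28+4, 44+0) = 44
r[9] = max(4+44, 6+36, 16+32, …, 44+4, 24+0) = 48
r[10] = max(4+48, 6+44, 16+36, …, 24+4, 43+0) = 52
r[11] = max(4+52, 6+48, 16+44, …, 43+4, 32+0) = 60
r[12] = max(4+60, 6+52, 16+48, …, 32+4, 32+0) = 64
One optimal cutting: 8 + 3 + 1 → €44 + €16 + €4 = €64.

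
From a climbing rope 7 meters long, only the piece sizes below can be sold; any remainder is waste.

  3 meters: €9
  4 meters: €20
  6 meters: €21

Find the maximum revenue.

Let best[k] be the best obtainable value from length k. For each k, try every first piece i and keep the best of price[i] + best[k−i].
best[1] = 0
best[2] = 0
best[3] = 9
best[4] = 20
best[5] = 20
best[6] = 21
best[7] = 29  (first piece 3, then best[4]=20)
One optimal cutting: 4 + 3 → €29.

29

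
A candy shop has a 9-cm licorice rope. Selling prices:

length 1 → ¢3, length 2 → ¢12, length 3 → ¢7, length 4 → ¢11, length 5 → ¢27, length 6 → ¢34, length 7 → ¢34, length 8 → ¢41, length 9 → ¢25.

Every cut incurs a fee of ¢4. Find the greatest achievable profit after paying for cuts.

43

Build r[k] bottom-up: r[k] = max over allowed piece i of (p[i] + r[k−i]) − 4 per cut.
r[1] = 3
r[2] = 12
r[3] = 11  (first piece 1, then r[2]=12)
r[4] = 20  (first piece 2, then r[2]=12)
r[5] = 27
r[6] = 34
r[7] = 35  (first piece 2, then r[5]=27)
r[8] = 42  (first piece 2, then r[6]=34)
r[9] = 43  (first piece 2, then r[7]=35)
One optimal plan: pieces 5 + 2 + 2 (2 cuts) → ¢51 − ¢8 = ¢43.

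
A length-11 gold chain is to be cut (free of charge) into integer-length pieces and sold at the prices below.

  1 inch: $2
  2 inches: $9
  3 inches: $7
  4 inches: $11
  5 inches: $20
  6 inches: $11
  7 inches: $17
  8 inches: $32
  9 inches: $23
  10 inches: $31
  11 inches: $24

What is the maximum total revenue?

47

Consider every possible first cut. best[k] is the best of p[i]+best[k−i] over all sellable i≤k.
best[1] = 2
best[2] = 9
best[3] = 11  (first piece 1, then best[2]=9)
best[4] = 18  (first piece 2, then best[2]=9)
best[5] = 20  (first piece 1, then best[4]=18)
best[6] = 27  (first piece 2, then best[4]=18)
best[7] = 29  (first piece 1, then best[6]=27)
best[8] = 36  (first piece 2, then best[6]=27)
best[9] = 38  (first piece 1, then best[8]=36)
best[10] = 45  (first piece 2, then best[8]=36)
best[11] = 47  (first piece 1, then best[10]=45)
One optimal cutting: 2 + 2 + 2 + 2 + 2 + 1 → $9 + $9 + $9 + $9 + $9 + $2 = $47.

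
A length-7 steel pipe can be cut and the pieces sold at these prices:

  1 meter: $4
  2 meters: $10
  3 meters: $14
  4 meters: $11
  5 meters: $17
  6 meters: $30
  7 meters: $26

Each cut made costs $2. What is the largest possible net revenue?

Consider every possible first cut. v[k] is the best of p[i]+v[k−i] over all sellable i≤k, charging 2 whenever i<k.
v[1] = 4
v[2] = max(4+4-2, 10+0) = 10
v[3] = max(4+10-2, 10+4-2, 14+0) = 14
v[4] = max(4+14-2, 10+10-2, 14+4-2, 11+0) = 18
v[5] = max(4+18-2, 10+14-2, 14+10-2, 11+4-2, 17+0) = 22
v[6] = max(4+22-2, 10+18-2, 14+14-2, 11+10-2, 17+4-2, 30+0) = 30
v[7] = max(4+30-2, 10+22-2, 14+18-2, …, 30+4-2, 26+0) = 32
One optimal plan: pieces 6 + 1 (1 cut) → $34 − $2 = $32.

32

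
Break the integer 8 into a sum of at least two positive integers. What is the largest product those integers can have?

18

Fill g[k] for k=2..8: at each k try every first piece i and multiply by the better of (k−i) uncut or g[k−i].
g[2] = 1*max(1,0) = 1*1 = 1
g[3] = 1*max(2,1) = 1*2 = 2
g[4] = 2*max(2,1) = 2*2 = 4
g[5] = 2*max(3,2) = 2*3 = 6
g[6] = 3*max(3,2) = 3*3 = 9
g[7] = 2*max(5,6) = 2*6 = 12
g[8] = 2*max(6,9) = 2*9 = 18
One optimal split: 3 + 3 + 2; product 3*3*2 = 18.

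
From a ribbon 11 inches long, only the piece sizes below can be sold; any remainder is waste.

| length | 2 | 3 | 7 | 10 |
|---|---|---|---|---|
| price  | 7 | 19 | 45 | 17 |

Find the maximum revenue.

64

Build r[k] bottom-up: r[k] = max over allowed piece i of (p[i] + r[k−i]).
r[1] = 0
r[2] = 7
r[3] = 19
r[4] = 19
r[5] = 26  (first piece 2, then r[3]=19)
r[6] = 38  (first piece 3, then r[3]=19)
r[7] = 45
r[8] = 45
r[9] = 57  (first piece 3, then r[6]=38)
r[10] = 64  (first piece 3, then r[7]=45)
r[11] = 64
One optimal cutting: pieces 7 + 3 with 1 inch of scrap → ¢64.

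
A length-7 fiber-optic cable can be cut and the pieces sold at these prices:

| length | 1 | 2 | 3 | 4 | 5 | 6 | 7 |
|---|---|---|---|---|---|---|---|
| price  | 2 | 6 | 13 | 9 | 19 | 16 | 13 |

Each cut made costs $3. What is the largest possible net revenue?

Let r[k] be the best obtainable value from length k. For each k, try every first piece i and keep the best of price[i] + r[k−i] minus the 3 cut fee when i<k.
r[1] = 2
r[2] = max(2+2-3, 6+0) = 6
r[3] = max(2+6-3, 6+2-3, 13+0) = 13
r[4] = max(2+13-3, 6+6-3, 13+2-3, 9+0) = 12
r[5] = max(2+12-3, 6+13-3, 13+6-3, 9+2-3, 19+0) = 19
r[6] = max(2+19-3, 6+12-3, 13+13-3, 9+6-3, 19+2-3, 16+0) = 23
r[7] = max(2+23-3, 6+19-3, 13+12-3, …, 16+2-3, 13+0) = 22
One optimal plan: pieces 3 + 3 + 1 (2 cuts) → $28 − $6 = $22.

22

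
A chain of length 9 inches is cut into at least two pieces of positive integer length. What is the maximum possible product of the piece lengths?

Fill g[k] for k=2..9: at each k try every first piece i and multiply by the better of (k−i) uncut or g[k−i].
Small cases: g[2]=1, g[3]=2, g[4]=4.
g[5] = max(1*4, 2*3, 3*2, 4*1) = 6
g[6] = max(1*6, 2*4, 3*3, 4*2, 5*1) = 9
g[7] = max(1*9, 2*6, 3*4, 4*3, 5*2, 6*1) = 12
g[8] = max(1*12, 2*9, 3*6, …, 6*2, 7*1) = 18
g[9] = max(1*18, 2*12, 3*9, …, 7*2, 8*1) = 27
One optimal split: 3 + 3 + 3; product 3*3*3 = 27.

27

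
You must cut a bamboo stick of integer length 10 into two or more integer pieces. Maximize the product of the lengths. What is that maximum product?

36

Define g[k] = max over 1≤i<k of i · max(k−i, g[k−i]); the inner max lets the remainder stay uncut if that's better.
g[2] = 1×max(1,0) = 1×1 = 1
g[3] = 1×max(2,1) = 1×2 = 2
g[4] = 2×max(2,1) = 2×2 = 4
g[5] = 2×max(3,2) = 2×3 = 6
g[6] = 3×max(3,2) = 3×3 = 9
g[7] = 2×max(5,6) = 2×6 = 12
g[8] = 2×max(6,9) = 2×9 = 18
g[9] = 3×max(6,9) = 3×9 = 27
g[10] = 2×max(8,18) = 2×18 = 36
One optimal split: 3 + 3 + 2 + 2; product 3×3×2×2 = 36.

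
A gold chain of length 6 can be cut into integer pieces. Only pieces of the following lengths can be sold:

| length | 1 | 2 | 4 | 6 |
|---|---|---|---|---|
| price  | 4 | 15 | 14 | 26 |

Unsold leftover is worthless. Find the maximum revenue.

45

Build best[k] bottom-up: best[k] = max over allowed piece i of (p[i] + best[k−i]).
best[1] = 4
best[2] = 15
best[3] = 19  (first piece 1, then best[2]=15)
best[4] = 30  (first piece 2, then best[2]=15)
best[5] = 34  (first piece 1, then best[4]=30)
best[6] = 45  (first piece 2, then best[4]=30)
One optimal cutting: 2 + 2 + 2 → $45.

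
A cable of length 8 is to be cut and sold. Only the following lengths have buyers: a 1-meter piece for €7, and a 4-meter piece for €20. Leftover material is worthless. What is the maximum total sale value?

56

Let best[k] be the best obtainable value from length k. For each k, try every first piece i and keep the best of price[i] + best[k−i].
best[1] = 7
best[2] = 14  (first piece 1, then best[1]=7)
best[3] = 21  (first piece 1, then best[2]=14)
best[4] = max(7+21, 20+0) = 28
best[5] = max(7+28, 20+7) = 35
best[6] = max(7+35, 20+14) = 42
best[7] = max(7+42, 20+21) = 49
best[8] = max(7+49, 20+28) = 56
One optimal cutting: 1 + 1 + 1 + 1 + 1 + 1 + 1 + 1 → €56.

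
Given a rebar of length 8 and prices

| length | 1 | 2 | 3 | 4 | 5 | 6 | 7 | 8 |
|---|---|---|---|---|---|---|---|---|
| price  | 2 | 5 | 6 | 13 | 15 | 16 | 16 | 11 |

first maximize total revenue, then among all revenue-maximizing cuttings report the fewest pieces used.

2

Consider every possible first cut. r[k] is the best of p[i]+r[k−i] over all sellable i≤k.
r[1] = 2
r[2] = 5
r[3] = 7  (first piece 1, then r[2]=5)
r[4] = 13
r[5] = 15  (first piece 1, then r[4]=13)
r[6] = 18  (first piece 2, then r[4]=13)
r[7] = 20  (first piece 1, then r[6]=18)
r[8] = 26  (first piece 4, then r[4]=13)
Maximum revenue is ₹26.
Now minimize piece count subject to staying optimal: for each k, pieces[k] = 1 + min over i with p[i]+r[k−i]=r[k] of pieces[k−i].
pieces[5] = 1
pieces[6] = 2
pieces[7] = 2
pieces[8] = 2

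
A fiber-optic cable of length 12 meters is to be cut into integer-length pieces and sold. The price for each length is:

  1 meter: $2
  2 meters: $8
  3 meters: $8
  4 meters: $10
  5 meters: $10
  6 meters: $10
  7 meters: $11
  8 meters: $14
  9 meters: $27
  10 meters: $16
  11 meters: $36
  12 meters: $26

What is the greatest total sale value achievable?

Build v[k] bottom-up: v[k] = max over allowed piece i of (p[i] + v[k−i]).
v[1] = 2
v[2] = max(2+2, 8+0) = 8
v[3] = max(2+8, 8+2, 8+0) = 10
v[4] = max(2+10, 8+8, 8+2, 10+0) = 16
v[5] = max(2+16, 8+10, 8+8, 10+2, 10+0) = 18
v[6] = max(2+18, 8+16, 8+10, 10+8, 10+2, 10+0) = 24
v[7] = max(2+24, 8+18, 8+16, …, 10+2, 11+0) = 26
v[8] = max(2+26, 8+24, 8+18, …, 11+2, 14+0) = 32
v[9] = max(2+32, 8+26, 8+24, …, 14+2, 27+0) = 34
v[10] = max(2+34, 8+32, 8+26, …, 27+2, 16+0) = 40
v[11] = max(2+40, 8+34, 8+32, …, 16+2, 36+0) = 42
v[12] = max(2+42, 8+40, 8+34, …, 36+2, 26+0) = 48
One optimal cutting: 2 + 2 + 2 + 2 + 2 + 2 → $8 + $8 + $8 + $8 + $8 + $8 = $48.

48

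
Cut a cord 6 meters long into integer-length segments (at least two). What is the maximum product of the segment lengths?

9

Let prod[k] be the best product for length k (with at least one cut). For each first piece i, the rest contributes max(k−i, prod[k−i]).
prod[2] = 1×max(1,0) = 1×1 = 1
prod[3] = max(1×2, 2×1) = 2
prod[4] = max(1×3, 2×2, 3×1) = 4
prod[5] = max(1×4, 2×3, 3×2, 4×1) = 6
prod[6] = max(1×6, 2×4, 3×3, 4×2, 5×1) = 9
One optimal split: 3 + 3; product 3×3 = 9.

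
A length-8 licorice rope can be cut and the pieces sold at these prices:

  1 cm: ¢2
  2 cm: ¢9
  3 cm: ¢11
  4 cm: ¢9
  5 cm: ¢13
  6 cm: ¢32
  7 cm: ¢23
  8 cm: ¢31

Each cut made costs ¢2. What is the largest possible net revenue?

39

Let v[k] be the best obtainable value from length k. For each k, try every first piece i and keep the best of price[i] + v[k−i] minus the 2 cut fee when i<k.
v[1] = 2
v[2] = max(2+2-2, 9+0) = 9
v[3] = max(2+9-2, 9+2-2, 11+0) = 11
v[4] = max(2+11-2, 9+9-2, 11+2-2, 9+0) = 16
v[5] = max(2+16-2, 9+11-2, 11+9-2, 9+2-2, 13+0) = 18
v[6] = max(2+18-2, 9+16-2, 11+11-2, 9+9-2, 13+2-2, 32+0) = 32
v[7] = max(2+32-2, 9+18-2, 11+16-2, …, 32+2-2, 23+0) = 32
v[8] = max(2+32-2, 9+32-2, 11+18-2, …, 23+2-2, 31+0) = 39
One optimal plan: pieces 6 + 2 (1 cut) → ¢41 − ¢2 = ¢39.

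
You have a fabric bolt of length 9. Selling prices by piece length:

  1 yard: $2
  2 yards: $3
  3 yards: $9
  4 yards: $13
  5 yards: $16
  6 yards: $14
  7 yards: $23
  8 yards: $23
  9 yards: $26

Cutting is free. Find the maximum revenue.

29

Consider every possible first cut. best[k] is the best of p[i]+best[k−i] over all sellable i≤k.
best[1] = 2
best[2] = 4  (first piece 1, then best[1]=2)
best[3] = 9
best[4] = 13
best[5] = 16
best[6] = 18  (first piece 1, then best[5]=16)
best[7] = 23
best[8] = 26  (first piece 4, then best[4]=13)
best[9] = 29  (first piece 4, then best[5]=16)
One optimal cutting: 5 + 4 → $16 + $13 = $29.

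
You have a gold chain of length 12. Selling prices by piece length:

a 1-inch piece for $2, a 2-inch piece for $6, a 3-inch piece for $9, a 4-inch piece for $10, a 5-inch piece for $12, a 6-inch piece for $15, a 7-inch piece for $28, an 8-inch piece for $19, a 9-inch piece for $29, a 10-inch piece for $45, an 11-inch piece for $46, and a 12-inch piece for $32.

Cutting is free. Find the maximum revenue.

Build best[k] bottom-up: best[k] = max over allowed piece i of (p[i] + best[k−i]).
best[1] = 2
best[2] = max(2+2, 6+0) = 6
best[3] = max(2+6, 6+2, 9+0) = 9
best[4] = max(2+9, 6+6, 9+2, 10+0) = 12
best[5] = max(2+12, 6+9, 9+6, 10+2, 12+0) = 15
best[6] = max(2+15, 6+12, 9+9, 10+6, 12+2, 15+0) = 18
best[7] = max(2+18, 6+15, 9+12, …, 15+2, 28+0) = 28
best[8] = max(2+28, 6+18, 9+15, …, 28+2, 19+0) = 30
best[9] = max(2+30, 6+28, 9+18, …, 19+2, 29+0) = 34
best[10] = max(2+34, 6+30, 9+28, …, 29+2, 45+0) = 45
best[11] = max(2+45, 6+34, 9+30, …, 45+2, 46+0) = 47
best[12] = max(2+47, 6+45, 9+34, …, 46+2, 32+0) = 51
One optimal cutting: 10 + 2 → $45 + $6 = $51.

51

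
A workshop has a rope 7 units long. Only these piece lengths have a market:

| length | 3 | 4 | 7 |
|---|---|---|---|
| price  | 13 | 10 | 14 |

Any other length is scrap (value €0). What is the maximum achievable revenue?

Let best[k] be the best obtainable value from length k. For each k, try every first piece i and keep the best of price[i] + best[k−i].
best[1] = 0
best[2] = 0
best[3] = 13
best[4] = 13
best[5] = 13
best[6] = 26  (first piece 3, then best[3]=13)
best[7] = 26
One optimal cutting: pieces 3 + 3 with 1 unit of scrap → €26.

26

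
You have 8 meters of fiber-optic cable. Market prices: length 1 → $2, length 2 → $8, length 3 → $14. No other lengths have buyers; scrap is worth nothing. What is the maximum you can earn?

Build r[k] bottom-up: r[k] = max over allowed piece i of (p[i] + r[k−i]).
r[1] = 2
r[2] = 8
r[3] = 14
r[4] = 16  (first piece 1, then r[3]=14)
r[5] = 22  (first piece 2, then r[3]=14)
r[6] = 28  (first piece 3, then r[3]=14)
r[7] = 30  (first piece 1, then r[6]=28)
r[8] = 36  (first piece 2, then r[6]=28)
One optimal cutting: 3 + 3 + 2 → $36.

36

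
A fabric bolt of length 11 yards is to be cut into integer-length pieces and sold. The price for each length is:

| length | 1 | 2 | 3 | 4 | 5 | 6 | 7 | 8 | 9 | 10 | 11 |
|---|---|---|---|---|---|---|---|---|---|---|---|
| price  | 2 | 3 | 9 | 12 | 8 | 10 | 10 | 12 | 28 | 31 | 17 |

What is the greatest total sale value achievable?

Build r[k] bottom-up: r[k] = max over allowed piece i of (p[i] + r[k−i]).
r[1] = 2
r[2] = max(2+2, 3+0) = 4
r[3] = max(2+4, 3+2, 9+0) = 9
r[4] = max(2+9, 3+4, 9+2, 12+0) = 12
r[5] = max(2+12, 3+9, 9+4, 12+2, 8+0) = 14
r[6] = max(2+14, 3+12, 9+9, 12+4, 8+2, 10+0) = 18
r[7] = max(2+18, 3+14, 9+12, …, 10+2, 10+0) = 21
r[8] = max(2+21, 3+18, 9+14, …, 10+2, 12+0) = 24
r[9] = max(2+24, 3+21, 9+18, …, 12+2, 28+0) = 28
r[10] = max(2+28, 3+24, 9+21, …, 28+2, 31+0) = 31
r[11] = max(2+31, 3+28, 9+24, …, 31+2, 17+0) = 33
One optimal cutting: 10 + 1 → $31 + $2 = $33.

33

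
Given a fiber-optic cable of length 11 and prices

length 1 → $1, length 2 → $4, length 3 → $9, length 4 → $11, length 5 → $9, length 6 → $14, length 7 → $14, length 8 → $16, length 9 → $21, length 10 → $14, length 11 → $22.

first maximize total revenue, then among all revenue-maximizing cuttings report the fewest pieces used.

3

Consider every possible first cut. r[k] is the best of p[i]+r[k−i] over all sellable i≤k.
r[1] = 1
r[2] = max(1+1, 4+0) = 4
r[3] = max(1+4, 4+1, 9+0) = 9
r[4] = max(1+9, 4+4, 9+1, 11+0) = 11
r[5] = max(1+11, 4+9, 9+4, 11+1, 9+0) = 13
r[6] = max(1+13, 4+11, 9+9, 11+4, 9+1, 14+0) = 18
r[7] = max(1+18, 4+13, 9+11, …, 14+1, 14+0) = 20
r[8] = max(1+20, 4+18, 9+13, …, 14+1, 16+0) = 22
r[9] = max(1+22, 4+20, 9+18, …, 16+1, 21+0) = 27
r[10] = max(1+27, 4+22, 9+20, …, 21+1, 14+0) = 29
r[11] = max(1+29, 4+27, 9+22, …, 14+1, 22+0) = 31
Maximum revenue is $31.
Now minimize piece count subject to staying optimal: for each k, pieces[k] = 1 + min over i with p[i]+r[k−i]=r[k] of pieces[k−i].
pieces[8] = 2
pieces[9] = 3
pieces[10] = 3
pieces[11] = 3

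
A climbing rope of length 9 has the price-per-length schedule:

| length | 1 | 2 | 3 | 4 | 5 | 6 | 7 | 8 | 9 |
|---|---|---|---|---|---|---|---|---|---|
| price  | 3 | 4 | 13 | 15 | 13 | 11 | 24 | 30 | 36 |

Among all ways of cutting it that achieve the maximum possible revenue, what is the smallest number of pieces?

Build r[k] bottom-up: r[k] = max over allowed piece i of (p[i] + r[k−i]).
r[1] = 3
r[2] = max(3+3, 4+0) = 6
r[3] = max(3+6, 4+3, 13+0) = 13
r[4] = max(3+13, 4+6, 13+3, 15+0) = 16
r[5] = max(3+16, 4+13, 13+6, 15+3, 13+0) = 19
r[6] = max(3+19, 4+16, 13+13, 15+6, 13+3, 11+0) = 26
r[7] = max(3+26, 4+19, 13+16, …, 11+3, 24+0) = 29
r[8] = max(3+29, 4+26, 13+19, …, 24+3, 30+0) = 32
r[9] = max(3+32, 4+29, 13+26, …, 30+3, 36+0) = 39
Maximum revenue is €39.
Now minimize piece count subject to staying optimal: for each k, pieces[k] = 1 + min over i with p[i]+r[k−i]=r[k] of pieces[k−i].
pieces[6] = 2
pieces[7] = 3
pieces[8] = 4
pieces[9] = 3

3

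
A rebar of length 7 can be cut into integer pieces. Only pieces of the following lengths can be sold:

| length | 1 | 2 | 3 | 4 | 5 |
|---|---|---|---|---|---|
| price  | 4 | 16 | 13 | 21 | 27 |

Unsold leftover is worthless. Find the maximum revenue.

52

Consider every possible first cut. f[k] is the best of p[i]+f[k−i] over all sellable i≤k.
f[1] = 4
f[2] = max(4+4, 16+0) = 16
f[3] = max(4+16, 16+4, 13+0) = 20
f[4] = max(4+20, 16+16, 13+4, 21+0) = 32
f[5] = max(4+32, 16+20, 13+16, 21+4, 27+0) = 36
f[6] = max(4+36, 16+32, 13+20, 21+16, 27+4) = 48
f[7] = max(4+48, 16+36, 13+32, 21+20, 27+16) = 52
One optimal cutting: 2 + 2 + 2 + 1 → ₹52.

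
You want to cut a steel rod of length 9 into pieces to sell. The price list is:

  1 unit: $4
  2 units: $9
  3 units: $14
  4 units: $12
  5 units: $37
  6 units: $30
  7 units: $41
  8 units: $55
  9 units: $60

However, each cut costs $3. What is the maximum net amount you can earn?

60

Let net[k] be the best obtainable value from length k. For each k, try every first piece i and keep the best of price[i] + net[k−i] minus the 3 cut fee when i<k.
net[1] = 4
net[2] = max(4+4-3, 9+0) = 9
net[3] = max(4+9-3, 9+4-3, 14+0) = 14
net[4] = max(4+14-3, 9+9-3, 14+4-3, 12+0) = 15
net[5] = max(4+15-3, 9+14-3, 14+9-3, 12+4-3, 37+0) = 37
net[6] = max(4+37-3, 9+15-3, 14+14-3, 12+9-3, 37+4-3, 30+0) = 38
net[7] = max(4+38-3, 9+37-3, 14+15-3, …, 30+4-3, 41+0) = 43
net[8] = max(4+43-3, 9+38-3, 14+37-3, …, 41+4-3, 55+0) = 55
net[9] = max(4+55-3, 9+43-3, 14+38-3, …, 55+4-3, 60+0) = 60
Best is to make no cuts and sell whole for $60.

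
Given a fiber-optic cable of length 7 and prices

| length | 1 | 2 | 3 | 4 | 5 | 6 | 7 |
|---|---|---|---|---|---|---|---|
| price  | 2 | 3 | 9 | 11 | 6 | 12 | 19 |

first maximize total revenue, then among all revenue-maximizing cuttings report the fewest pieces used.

Consider every possible first cut. r[k] is the best of p[i]+r[k−i] over all sellable i≤k.
r[1] = 2
r[2] = 4  (first piece 1, then r[1]=2)
r[3] = 9
r[4] = 11  (first piece 1, then r[3]=9)
r[5] = 13  (first piece 1, then r[4]=11)
r[6] = 18  (first piece 3, then r[3]=9)
r[7] = 20  (first piece 1, then r[6]=18)
Maximum revenue is $20.
Now minimize piece count subject to staying optimal: for each k, pieces[k] = 1 + min over i with p[i]+r[k−i]=r[k] of pieces[k−i].
pieces[4] = 1
pieces[5] = 2
pieces[6] = 2
pieces[7] = 2

2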